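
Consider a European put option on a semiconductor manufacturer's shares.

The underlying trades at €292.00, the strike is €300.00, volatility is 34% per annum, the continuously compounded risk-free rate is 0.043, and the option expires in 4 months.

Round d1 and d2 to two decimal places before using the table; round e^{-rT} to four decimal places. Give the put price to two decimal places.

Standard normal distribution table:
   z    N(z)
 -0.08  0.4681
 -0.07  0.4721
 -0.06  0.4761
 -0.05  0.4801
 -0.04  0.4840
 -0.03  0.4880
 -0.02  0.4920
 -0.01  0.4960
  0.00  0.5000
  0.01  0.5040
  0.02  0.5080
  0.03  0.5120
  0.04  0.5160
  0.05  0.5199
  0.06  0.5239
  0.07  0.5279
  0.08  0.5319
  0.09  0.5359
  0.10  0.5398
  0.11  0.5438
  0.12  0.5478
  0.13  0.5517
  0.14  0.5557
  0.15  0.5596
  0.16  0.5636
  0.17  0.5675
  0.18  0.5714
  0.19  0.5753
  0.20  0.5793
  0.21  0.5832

σ√T = 0.34·√0.3333 = 0.1963
d₁ = [ln(292/300) + (0.043 + ½·0.34²)·0.3333] / (σ√T) = (-0.0270 + 0.0336) / 0.1963 = 0.0335 → 0.03
d₂ = 0.0335 − 0.1963 = -0.1628 → -0.16
e^(−rT) = e^(−0.043·0.3333) = 0.9858
N(−d₂) = N(0.16) = 0.5636;  N(−d₁) = N(-0.03) = 0.4880
P = 300·0.9858·0.5636 − 292·0.4880 = 166.6791 − 142.4960 = 24.1831

€24.18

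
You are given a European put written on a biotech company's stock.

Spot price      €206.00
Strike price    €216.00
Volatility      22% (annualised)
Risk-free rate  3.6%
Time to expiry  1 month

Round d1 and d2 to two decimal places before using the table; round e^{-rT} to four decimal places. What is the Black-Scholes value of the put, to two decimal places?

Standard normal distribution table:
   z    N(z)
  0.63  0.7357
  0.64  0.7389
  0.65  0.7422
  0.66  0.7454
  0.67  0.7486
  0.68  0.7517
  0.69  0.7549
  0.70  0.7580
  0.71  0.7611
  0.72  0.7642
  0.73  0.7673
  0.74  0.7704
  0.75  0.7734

€11.03

T = 0.08333;  σ√T = 0.0635
d₁ = [ln(206/216) + (0.036 + 0.22²/2)·0.08333] / 0.0635 = [-0.0474 + 0.0050] / 0.0635 = -0.6674 → -0.67
d₂ = d₁ − σ√T = -0.6674 − 0.0635 = -0.7309 → -0.73
e^(−rT) = e^(−0.036·0.08333) = 0.9970
N(−d₂) = N(0.73) = 0.7673;  N(−d₁) = N(0.67) = 0.7486
P = 216·0.9970·0.7673 − 206·0.7486 = 165.2396 − 154.2116 = 11.0280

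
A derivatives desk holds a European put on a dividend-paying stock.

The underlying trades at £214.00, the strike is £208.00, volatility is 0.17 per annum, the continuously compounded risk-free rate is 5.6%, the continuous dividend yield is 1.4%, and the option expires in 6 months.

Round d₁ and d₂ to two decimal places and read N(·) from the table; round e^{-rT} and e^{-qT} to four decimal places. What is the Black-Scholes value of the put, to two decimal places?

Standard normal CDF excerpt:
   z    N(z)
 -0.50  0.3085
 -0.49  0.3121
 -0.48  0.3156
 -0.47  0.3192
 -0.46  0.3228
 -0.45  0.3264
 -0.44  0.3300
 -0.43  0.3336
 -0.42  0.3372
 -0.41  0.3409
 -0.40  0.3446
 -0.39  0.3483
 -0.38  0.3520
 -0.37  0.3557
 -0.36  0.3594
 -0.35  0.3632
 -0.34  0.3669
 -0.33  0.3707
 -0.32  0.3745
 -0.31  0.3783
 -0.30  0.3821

£5.63

σ√T = 0.17·√0.5 = 0.1202
d₁ = [ln(214/208) + (0.056 − 0.014 + 0.17²/2)·0.5] / 0.1202 = [0.0284 + 0.0282] / 0.1202 = 0.4714 ≈ 0.47
d₂ = d₁ − σ√T = 0.4714 − 0.1202 = 0.3512 ≈ 0.35
exp(−qT) = exp(−0.014·0.5) = 0.9930;  exp(−rT) = exp(−0.056·0.5) = 0.9724
N(−d₂) = N(-0.35) = 0.3632;  N(−d₁) = N(-0.47) = 0.3192
P = 208·0.9724·0.3632 − 214·0.9930·0.3192 = 73.4605 − 67.8306 = 5.6299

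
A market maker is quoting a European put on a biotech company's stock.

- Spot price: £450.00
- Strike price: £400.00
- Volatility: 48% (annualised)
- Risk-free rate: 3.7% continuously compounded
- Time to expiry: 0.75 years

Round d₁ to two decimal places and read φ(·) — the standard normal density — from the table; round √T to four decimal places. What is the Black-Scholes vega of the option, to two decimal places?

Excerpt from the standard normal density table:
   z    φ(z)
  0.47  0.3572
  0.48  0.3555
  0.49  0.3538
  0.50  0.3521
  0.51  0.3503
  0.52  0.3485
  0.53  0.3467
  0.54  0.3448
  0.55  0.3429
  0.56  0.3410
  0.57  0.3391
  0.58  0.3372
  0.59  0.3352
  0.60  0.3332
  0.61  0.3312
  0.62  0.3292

132.89

σ√T = 0.48·√0.75 = 0.4157
d₁ = [ln(450/400) + (0.037 + ½·0.48²)·0.75] / (σ√T) = (0.1178 + 0.1142) / 0.4157 = 0.5579 which rounds to 0.56
√T = √0.75 = 0.8660
φ(d₁) = φ(0.56) = 0.3410
vega = S·φ(d₁)·√T = 450·0.3410·0.8660 = 132.8877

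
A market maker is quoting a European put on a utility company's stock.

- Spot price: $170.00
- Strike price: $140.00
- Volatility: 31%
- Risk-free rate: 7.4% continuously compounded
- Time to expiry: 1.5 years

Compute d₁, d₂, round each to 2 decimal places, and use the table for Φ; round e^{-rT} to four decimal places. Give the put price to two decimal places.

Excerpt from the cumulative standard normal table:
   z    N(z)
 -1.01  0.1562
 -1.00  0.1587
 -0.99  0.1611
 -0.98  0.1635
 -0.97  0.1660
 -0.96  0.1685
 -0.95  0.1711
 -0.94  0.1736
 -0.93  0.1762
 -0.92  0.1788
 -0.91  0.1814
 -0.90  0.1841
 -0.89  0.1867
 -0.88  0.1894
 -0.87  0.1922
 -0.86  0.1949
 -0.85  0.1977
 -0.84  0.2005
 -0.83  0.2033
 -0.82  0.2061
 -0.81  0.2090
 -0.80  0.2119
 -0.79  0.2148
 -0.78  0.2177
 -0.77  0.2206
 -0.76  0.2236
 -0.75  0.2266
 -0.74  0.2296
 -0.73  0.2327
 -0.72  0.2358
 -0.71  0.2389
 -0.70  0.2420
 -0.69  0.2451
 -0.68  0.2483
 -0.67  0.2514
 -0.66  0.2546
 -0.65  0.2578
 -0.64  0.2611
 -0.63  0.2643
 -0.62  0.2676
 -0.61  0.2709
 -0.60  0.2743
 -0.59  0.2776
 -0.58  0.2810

$6.55

σ√T = 0.31 × 1.2247 = 0.3797
d₁ = [ln(170/140) + (0.074 + ½·0.31²)·1.5] / (σ√T) = (0.1942 + 0.1831) / 0.3797 = 0.9936 → 0.99
d₂ = 0.9936 − 0.3797 = 0.6139 → 0.61
exp(−rT) = exp(−0.074·1.5) = 0.8949
N(−d₂) = N(-0.61) = 0.2709;  N(−d₁) = N(-0.99) = 0.1611
P = 140·0.8949·0.2709 − 170·0.1611 = 33.9400 − 27.3870 = 6.5530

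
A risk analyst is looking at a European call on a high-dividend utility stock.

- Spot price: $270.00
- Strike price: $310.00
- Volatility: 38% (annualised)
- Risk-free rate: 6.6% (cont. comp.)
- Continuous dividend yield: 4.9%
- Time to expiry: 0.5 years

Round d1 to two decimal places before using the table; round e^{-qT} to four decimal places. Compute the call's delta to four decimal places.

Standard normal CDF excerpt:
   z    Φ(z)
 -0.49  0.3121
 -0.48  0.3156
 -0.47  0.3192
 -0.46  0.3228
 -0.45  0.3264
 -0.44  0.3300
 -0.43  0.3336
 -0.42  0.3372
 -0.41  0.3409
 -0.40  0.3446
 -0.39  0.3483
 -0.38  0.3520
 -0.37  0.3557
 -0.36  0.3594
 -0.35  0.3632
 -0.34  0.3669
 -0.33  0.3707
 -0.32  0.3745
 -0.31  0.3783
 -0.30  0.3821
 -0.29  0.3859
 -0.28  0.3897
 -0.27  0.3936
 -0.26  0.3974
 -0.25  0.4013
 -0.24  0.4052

0.3544

σ√T = 0.38 × 0.7071 = 0.2687
d₁ = [ln(270/310) + (0.066 − 0.049 + 0.38²/2)·0.5] / 0.2687 = [-0.1382 + 0.0446] / 0.2687 = -0.3482 which rounds to -0.35
N(d₁) = N(-0.35) = 0.3632
Δ_call = e^(−qT)·N(d₁) = 0.9758·0.3632 = 0.3544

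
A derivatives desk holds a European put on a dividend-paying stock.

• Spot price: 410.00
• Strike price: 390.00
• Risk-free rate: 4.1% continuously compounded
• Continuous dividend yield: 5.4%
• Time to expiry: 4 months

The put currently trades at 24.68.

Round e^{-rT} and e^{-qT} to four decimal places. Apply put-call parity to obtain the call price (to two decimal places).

42.69

e^(−qT) = e^(−0.054·0.3333) = 0.9822;  e^(−rT) = e^(−0.041·0.3333) = 0.9864
Put-call parity: C − P = S·e^(−qT) − K·e^(−rT) = 410·0.9822 − 390·0.9864 = 402.7020 − 384.6960 = 18.0060
C = P + (C − P) = 24.68 + (18.0060) = 42.6860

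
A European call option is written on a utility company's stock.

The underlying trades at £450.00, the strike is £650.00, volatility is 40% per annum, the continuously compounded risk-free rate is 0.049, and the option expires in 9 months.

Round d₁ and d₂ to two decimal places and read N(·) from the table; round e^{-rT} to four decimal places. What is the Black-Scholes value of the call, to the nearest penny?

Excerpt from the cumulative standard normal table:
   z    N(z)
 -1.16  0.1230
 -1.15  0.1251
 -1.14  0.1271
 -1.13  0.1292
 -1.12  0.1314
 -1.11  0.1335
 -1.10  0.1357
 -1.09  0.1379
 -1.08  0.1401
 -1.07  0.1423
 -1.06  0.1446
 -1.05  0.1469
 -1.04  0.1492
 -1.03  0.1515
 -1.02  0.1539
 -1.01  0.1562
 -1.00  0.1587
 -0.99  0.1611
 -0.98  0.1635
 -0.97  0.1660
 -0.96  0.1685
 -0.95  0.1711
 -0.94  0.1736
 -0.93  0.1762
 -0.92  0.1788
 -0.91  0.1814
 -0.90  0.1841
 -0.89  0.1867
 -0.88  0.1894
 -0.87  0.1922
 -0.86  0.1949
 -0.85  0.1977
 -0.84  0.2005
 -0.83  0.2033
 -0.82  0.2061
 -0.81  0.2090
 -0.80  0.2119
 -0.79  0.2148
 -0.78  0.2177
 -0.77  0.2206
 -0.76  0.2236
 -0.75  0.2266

σ√T = 0.4 × 0.8660 = 0.3464
d₁ = [ln(450/650) + (0.049 + ½·0.4²)·0.75] / (σ√T) = (-0.3677 + 0.0968) / 0.3464 = -0.7822 → -0.78
d₂ = -0.7822 − 0.3464 = -1.1286 → -1.13
exp(−rT) = exp(−0.049·0.75) = 0.9639
N(d₁) = N(-0.78) = 0.2177;  N(d₂) = N(-1.13) = 0.1292
C = 450·0.2177 − 650·0.9639·0.1292 = 97.9650 − 80.9483 = 17.0167

£17.02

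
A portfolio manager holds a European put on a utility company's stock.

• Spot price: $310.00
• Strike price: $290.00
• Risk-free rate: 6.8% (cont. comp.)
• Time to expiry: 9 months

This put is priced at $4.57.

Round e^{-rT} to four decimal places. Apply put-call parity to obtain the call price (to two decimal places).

e^(−rT) = e^(−0.068·0.75) = 0.9503
Put-call parity: C − P = S − K·e^(−rT) = 310 − 290·0.9503 = 310 − 275.5870 = 34.4130
C = P + (C − P) = 4.57 + (34.4130) = 38.9830

$38.98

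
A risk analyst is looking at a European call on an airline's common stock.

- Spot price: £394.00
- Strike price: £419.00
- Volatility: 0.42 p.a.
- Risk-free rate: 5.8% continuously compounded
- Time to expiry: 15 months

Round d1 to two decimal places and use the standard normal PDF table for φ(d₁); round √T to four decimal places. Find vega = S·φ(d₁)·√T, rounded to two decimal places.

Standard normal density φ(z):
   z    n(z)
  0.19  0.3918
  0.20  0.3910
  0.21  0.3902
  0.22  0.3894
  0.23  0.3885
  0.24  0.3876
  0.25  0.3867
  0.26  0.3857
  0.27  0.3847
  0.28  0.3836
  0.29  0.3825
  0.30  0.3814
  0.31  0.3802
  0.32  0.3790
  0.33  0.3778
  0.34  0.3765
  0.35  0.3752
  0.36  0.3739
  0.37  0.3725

σ√T = 0.42 × 1.1180 = 0.4696
d₁ = [ln(394/419) + (0.058 + 0.42²/2)·1.25] / 0.4696 = [-0.0615 + 0.1827] / 0.4696 = 0.2582 ⇒ 0.26
√T = √1.25 = 1.1180
φ(d₁) = φ(0.26) = 0.3857
vega = S·φ(d₁)·√T = 394·0.3857·1.1180 = 169.8978
(Vega is the same for a European call and put with the same parameters.)

169.90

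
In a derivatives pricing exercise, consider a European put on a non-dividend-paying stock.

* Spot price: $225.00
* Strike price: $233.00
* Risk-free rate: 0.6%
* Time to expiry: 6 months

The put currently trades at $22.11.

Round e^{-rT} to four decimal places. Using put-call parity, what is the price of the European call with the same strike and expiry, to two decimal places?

exp(−rT) = exp(−0.006·0.5) = 0.9970
Put-call parity: C − P = S − K·e^(−rT) = 225 − 233·0.9970 = 225 − 232.3010 = -7.3010
C = P + (C − P) = 22.11 + (-7.3010) = 14.8090

$14.81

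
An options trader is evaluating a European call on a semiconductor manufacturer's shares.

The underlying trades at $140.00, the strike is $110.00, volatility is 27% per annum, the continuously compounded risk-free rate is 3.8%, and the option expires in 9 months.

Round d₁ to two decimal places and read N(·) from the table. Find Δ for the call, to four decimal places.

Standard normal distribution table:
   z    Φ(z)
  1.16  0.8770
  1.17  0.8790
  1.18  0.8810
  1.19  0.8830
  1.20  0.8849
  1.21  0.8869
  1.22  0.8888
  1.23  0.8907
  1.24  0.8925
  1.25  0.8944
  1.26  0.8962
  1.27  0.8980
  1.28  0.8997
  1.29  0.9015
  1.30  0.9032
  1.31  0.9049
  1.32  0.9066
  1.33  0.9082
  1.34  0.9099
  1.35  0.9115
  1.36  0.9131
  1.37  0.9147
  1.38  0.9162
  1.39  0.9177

σ√T = 0.27 × 0.8660 = 0.2338
d₁ = [ln(140/110) + (0.038 + 0.27²/2)·0.75] / 0.2338 = [0.2412 + 0.0558] / 0.2338 = 1.2702 → 1.27
N(d₁) = N(1.27) = 0.8980
Δ_call = N(d₁) = 0.8980

0.8980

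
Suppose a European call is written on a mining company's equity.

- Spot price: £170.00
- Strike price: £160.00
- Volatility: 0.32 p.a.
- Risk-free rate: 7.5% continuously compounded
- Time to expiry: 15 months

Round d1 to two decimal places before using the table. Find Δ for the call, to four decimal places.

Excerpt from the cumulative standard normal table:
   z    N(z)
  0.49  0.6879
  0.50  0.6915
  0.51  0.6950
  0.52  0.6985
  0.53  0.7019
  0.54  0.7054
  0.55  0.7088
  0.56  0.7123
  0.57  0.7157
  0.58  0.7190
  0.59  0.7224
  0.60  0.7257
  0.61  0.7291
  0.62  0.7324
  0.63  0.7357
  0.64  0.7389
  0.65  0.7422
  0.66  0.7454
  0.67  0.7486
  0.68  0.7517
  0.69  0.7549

σ√T = 0.32·√1.25 = 0.3578
d₁ = [ln(170/160) + (0.075 + 0.32²/2)·1.25] / 0.3578 = [0.0606 + 0.1578] / 0.3578 = 0.6104 → 0.61
N(d₁) = N(0.61) = 0.7291
Δ_call = N(d₁) = 0.7291

0.7291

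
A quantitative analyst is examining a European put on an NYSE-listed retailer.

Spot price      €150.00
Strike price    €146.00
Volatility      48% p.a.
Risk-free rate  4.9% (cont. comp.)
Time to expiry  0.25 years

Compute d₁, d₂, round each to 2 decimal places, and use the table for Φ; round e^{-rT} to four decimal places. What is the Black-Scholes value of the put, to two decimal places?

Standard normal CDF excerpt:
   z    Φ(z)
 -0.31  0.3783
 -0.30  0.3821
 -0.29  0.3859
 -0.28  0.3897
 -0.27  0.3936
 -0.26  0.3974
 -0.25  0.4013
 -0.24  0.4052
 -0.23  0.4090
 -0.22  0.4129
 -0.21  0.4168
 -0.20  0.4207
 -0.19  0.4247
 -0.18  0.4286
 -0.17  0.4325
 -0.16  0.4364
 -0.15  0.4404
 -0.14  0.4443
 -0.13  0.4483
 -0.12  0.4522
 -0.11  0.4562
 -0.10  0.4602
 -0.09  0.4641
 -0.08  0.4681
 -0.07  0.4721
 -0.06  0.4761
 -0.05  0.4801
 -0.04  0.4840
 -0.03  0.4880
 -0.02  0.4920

€11.35

σ√T = 0.48·√0.25 = 0.2400
d₁ = [ln(150/146) + (0.049 + 0.48²/2)·0.25] / 0.2400 = [0.0270 + 0.0411] / 0.2400 = 0.2837 ⇒ 0.28
d₂ = d₁ − σ√T = 0.2837 − 0.2400 = 0.0437 ⇒ 0.04
exp(−rT) = exp(−0.049·0.25) = 0.9878
N(−d₂) = N(-0.04) = 0.4840;  N(−d₁) = N(-0.28) = 0.3897
P = 146·0.9878·0.4840 − 150·0.3897 = 69.8019 − 58.4550 = 11.3469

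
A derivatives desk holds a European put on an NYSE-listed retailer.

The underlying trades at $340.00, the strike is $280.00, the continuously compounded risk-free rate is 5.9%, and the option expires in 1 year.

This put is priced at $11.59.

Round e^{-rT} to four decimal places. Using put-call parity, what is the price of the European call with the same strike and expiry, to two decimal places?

exp(−rT) = exp(−0.059·1) = 0.9427
Put-call parity: C − P = S − K·e^(−rT) = 340 − 280·0.9427 = 340 − 263.9560 = 76.0440
C = P + (C − P) = 11.59 + (76.0440) = 87.6340

$87.63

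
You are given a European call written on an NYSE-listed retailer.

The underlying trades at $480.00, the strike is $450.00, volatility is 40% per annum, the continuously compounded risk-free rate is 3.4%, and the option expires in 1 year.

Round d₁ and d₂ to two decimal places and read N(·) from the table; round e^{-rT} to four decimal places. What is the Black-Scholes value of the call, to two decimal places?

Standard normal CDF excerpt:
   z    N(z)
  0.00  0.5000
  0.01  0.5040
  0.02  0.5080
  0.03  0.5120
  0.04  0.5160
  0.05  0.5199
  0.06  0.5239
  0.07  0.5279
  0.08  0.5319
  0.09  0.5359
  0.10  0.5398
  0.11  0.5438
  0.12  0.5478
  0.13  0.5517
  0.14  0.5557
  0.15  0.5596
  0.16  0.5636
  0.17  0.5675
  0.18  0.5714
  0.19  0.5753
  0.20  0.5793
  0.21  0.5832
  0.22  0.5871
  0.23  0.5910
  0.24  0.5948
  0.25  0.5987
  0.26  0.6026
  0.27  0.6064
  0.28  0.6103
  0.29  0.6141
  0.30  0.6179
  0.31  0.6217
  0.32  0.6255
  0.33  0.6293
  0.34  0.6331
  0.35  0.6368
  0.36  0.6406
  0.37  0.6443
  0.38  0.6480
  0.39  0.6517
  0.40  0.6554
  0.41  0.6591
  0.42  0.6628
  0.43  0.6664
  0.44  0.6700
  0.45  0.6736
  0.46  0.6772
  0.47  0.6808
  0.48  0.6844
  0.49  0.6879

σ√T = 0.4 × 1.0000 = 0.4000
d₁ = [ln(480/450) + (0.034 + 0.4²/2)·1] / 0.4000 = [0.0645 + 0.1140] / 0.4000 = 0.4463 → 0.45
d₂ = d₁ − σ√T = 0.4463 − 0.4000 = 0.0463 → 0.05
e^(−rT) = e^(−0.034·1) = 0.9666
N(d₁) = N(0.45) = 0.6736;  N(d₂) = N(0.05) = 0.5199
C = 480·0.6736 − 450·0.9666·0.5199 = 323.3280 − 226.1409 = 97.1871

$97.19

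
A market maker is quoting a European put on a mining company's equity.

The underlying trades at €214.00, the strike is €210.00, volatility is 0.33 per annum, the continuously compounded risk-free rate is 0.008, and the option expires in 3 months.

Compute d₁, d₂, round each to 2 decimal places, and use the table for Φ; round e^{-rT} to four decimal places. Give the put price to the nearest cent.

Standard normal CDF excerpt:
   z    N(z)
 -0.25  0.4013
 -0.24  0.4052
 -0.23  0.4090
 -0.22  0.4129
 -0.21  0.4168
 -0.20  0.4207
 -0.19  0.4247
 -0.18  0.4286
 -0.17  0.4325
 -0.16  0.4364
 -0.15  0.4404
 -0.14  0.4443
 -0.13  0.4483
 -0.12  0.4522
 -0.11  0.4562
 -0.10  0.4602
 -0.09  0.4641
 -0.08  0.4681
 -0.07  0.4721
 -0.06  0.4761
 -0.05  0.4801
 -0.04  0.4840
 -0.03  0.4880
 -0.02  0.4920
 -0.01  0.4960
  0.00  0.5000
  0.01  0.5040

€12.24

σ√T = 0.33·√0.25 = 0.1650
ln(S/K) + (r + σ²/2)T = ln(214/210) + (0.008 + 0.33²/2)·0.25 = 0.0189 + 0.0156 = 0.0345
d₁ = 0.0345 / 0.1650 = 0.2090 ⇒ 0.21
d₂ = d₁ − σ√T = 0.2090 − 0.1650 = 0.0440 ⇒ 0.04
e^(−rT) = e^(−0.008·0.25) = 0.9980
N(−d₂) = N(-0.04) = 0.4840;  N(−d₁) = N(-0.21) = 0.4168
P = 210·0.9980·0.4840 − 214·0.4168 = 101.4367 − 89.1952 = 12.2415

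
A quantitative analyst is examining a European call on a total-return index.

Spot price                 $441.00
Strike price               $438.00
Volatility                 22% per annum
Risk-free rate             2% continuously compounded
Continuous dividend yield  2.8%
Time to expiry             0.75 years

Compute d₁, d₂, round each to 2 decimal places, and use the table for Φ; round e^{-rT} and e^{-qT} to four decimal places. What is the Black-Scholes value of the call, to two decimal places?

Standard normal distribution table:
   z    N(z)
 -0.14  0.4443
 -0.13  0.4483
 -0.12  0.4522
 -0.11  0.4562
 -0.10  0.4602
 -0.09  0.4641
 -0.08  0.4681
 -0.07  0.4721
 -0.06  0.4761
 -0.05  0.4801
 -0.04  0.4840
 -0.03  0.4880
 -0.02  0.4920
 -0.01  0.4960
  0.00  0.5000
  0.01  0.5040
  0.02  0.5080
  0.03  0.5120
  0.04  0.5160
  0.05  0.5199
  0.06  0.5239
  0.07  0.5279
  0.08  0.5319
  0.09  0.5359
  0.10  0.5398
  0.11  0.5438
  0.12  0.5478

$32.85

σ√T = 0.22·√0.75 = 0.1905
d₁ = [ln(441/438) + (0.02 − 0.028 + 0.22²/2)·0.75] / 0.1905 = [0.0068 + 0.0121] / 0.1905 = 0.0996 → 0.10
d₂ = d₁ − σ√T = 0.0996 − 0.1905 = -0.0909 → -0.09
exp(−qT) = exp(−0.028·0.75) = 0.9792;  exp(−rT) = exp(−0.02·0.75) = 0.9851
N(d₁) = N(0.10) = 0.5398;  N(d₂) = N(-0.09) = 0.4641
C = 441·0.9792·0.5398 − 438·0.9851·0.4641 = 233.1003 − 200.2470 = 32.8533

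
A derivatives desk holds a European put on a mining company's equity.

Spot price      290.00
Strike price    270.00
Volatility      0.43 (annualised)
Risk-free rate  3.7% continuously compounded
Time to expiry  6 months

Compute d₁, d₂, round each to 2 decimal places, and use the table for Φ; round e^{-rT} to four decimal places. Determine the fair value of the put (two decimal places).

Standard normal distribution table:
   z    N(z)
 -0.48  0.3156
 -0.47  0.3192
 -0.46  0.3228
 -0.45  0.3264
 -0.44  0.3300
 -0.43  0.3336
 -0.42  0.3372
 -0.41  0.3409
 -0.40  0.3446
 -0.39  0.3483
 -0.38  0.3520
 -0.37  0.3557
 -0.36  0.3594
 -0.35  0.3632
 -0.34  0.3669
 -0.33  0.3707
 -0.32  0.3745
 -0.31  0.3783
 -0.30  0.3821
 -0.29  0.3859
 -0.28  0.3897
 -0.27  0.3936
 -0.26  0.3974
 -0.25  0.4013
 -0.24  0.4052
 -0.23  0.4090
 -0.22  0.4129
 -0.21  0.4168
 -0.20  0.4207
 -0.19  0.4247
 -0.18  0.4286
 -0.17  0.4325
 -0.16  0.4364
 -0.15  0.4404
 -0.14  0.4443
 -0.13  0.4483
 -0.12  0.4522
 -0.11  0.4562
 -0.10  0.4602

σ√T = 0.43 × 0.7071 = 0.3041
d₁ = [ln(290/270) + (0.037 + ½·0.43²)·0.5] / (σ√T) = (0.0715 + 0.0647) / 0.3041 = 0.4479 ⇒ 0.45
d₂ = 0.4479 − 0.3041 = 0.1438 ⇒ 0.14
e^(−rT) = e^(−0.037·0.5) = 0.9817
N(−d₂) = N(-0.14) = 0.4443;  N(−d₁) = N(-0.45) = 0.3264
P = 270·0.9817·0.4443 − 290·0.3264 = 117.7657 − 94.6560 = 23.1097

23.11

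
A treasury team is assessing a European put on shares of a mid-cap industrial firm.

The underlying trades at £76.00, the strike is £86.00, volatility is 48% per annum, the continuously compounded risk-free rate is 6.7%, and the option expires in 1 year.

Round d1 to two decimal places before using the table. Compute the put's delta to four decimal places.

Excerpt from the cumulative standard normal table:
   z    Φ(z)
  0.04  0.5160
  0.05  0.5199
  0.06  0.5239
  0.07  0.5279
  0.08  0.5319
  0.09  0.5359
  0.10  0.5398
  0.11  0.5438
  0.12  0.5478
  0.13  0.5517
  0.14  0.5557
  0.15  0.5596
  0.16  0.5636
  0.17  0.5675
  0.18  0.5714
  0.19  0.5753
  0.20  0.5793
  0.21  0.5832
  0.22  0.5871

T = 1;  σ√T = 0.4800
d₁ = [ln(76/86) + (0.067 + 0.48²/2)·1] / 0.4800 = [-0.1236 + 0.1822] / 0.4800 = 0.1221 ≈ 0.12
N(d₁) = N(0.12) = 0.5478
Δ_put = N(d₁) − 1 = 0.5478 − 1 = -0.4522

-0.4522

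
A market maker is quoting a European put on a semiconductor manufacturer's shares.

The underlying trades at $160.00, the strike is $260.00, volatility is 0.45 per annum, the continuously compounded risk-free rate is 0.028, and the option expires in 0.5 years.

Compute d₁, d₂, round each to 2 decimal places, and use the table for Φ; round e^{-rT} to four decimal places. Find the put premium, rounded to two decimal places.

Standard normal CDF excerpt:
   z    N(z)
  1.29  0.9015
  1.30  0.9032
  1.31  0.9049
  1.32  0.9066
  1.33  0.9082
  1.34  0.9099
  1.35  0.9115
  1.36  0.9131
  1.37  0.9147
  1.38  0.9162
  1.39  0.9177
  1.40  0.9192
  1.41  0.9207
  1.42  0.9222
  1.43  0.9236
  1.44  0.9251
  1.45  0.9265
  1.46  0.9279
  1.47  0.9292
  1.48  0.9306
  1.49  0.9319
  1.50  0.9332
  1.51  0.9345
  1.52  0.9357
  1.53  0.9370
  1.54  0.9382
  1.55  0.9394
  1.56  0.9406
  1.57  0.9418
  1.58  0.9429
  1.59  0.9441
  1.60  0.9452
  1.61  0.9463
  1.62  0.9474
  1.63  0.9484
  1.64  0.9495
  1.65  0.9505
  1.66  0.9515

σ√T = 0.45·√0.5 = 0.3182
ln(S/K) + (r + σ²/2)T = ln(160/260) + (0.028 + 0.45²/2)·0.5 = -0.4855 + 0.0646 = -0.4209
d₁ = -0.4209 / 0.3182 = -1.3227 ⇒ -1.32
d₂ = d₁ − σ√T = -1.3227 − 0.3182 = -1.6409 ⇒ -1.64
e^(−rT) = e^(−0.028·0.5) = 0.9861
N(−d₂) = N(1.64) = 0.9495;  N(−d₁) = N(1.32) = 0.9066
P = 260·0.9861·0.9495 − 160·0.9066 = 243.4385 − 145.0560 = 98.3825

$98.38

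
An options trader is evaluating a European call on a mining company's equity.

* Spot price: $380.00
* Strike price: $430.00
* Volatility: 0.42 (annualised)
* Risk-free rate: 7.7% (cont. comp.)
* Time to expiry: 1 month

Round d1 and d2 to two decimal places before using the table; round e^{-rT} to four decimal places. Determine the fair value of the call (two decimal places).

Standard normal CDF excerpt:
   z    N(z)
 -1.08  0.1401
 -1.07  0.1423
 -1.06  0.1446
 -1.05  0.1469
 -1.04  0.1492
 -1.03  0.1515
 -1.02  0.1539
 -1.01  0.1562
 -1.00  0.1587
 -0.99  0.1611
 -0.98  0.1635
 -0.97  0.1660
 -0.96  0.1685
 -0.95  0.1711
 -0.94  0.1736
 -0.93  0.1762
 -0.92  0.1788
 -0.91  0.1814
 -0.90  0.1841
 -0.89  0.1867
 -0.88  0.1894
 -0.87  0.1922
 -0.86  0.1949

$4.20

σ√T = 0.42·√0.08333 = 0.1212
d₁ = [ln(380/430) + (0.077 + 0.42²/2)·0.08333] / 0.1212 = [-0.1236 + 0.0138] / 0.1212 = -0.9060 ≈ -0.91
d₂ = d₁ − σ√T = -0.9060 − 0.1212 = -1.0272 ≈ -1.03
e^(−rT) = e^(−0.077·0.08333) = 0.9936
C = 380·N(-0.91) − 430·0.9936·N(-1.03) = 380·0.1814 − 430·0.9936·0.1515 = 68.9320 − 64.7281 = 4.2039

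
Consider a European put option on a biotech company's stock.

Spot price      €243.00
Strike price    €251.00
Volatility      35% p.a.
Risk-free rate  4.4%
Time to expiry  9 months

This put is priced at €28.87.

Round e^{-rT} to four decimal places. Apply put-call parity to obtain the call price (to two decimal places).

e^(−rT) = e^(−0.044·0.75) = 0.9675
Put-call parity: C − P = S − K·e^(−rT) = 243 − 251·0.9675 = 243 − 242.8425 = 0.1575
C = P + (C − P) = 28.87 + (0.1575) = 29.0275

€29.03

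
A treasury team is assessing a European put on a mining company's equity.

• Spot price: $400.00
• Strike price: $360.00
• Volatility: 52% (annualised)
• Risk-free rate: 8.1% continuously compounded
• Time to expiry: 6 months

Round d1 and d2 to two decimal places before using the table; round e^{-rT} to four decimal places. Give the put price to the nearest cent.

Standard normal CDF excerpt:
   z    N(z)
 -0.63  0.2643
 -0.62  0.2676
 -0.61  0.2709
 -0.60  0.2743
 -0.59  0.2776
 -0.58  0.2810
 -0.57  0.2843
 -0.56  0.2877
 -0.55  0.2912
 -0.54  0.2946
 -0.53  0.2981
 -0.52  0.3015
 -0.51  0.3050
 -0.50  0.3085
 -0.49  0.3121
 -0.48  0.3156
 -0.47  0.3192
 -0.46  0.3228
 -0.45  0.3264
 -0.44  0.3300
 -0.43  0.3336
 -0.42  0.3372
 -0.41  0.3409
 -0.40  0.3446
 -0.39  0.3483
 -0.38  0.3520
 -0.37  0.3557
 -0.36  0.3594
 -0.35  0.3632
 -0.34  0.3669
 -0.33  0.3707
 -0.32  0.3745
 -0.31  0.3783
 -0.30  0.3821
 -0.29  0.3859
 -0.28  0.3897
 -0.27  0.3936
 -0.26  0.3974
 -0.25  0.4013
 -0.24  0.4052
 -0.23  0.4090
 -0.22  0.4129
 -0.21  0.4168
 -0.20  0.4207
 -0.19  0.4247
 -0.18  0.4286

$31.69

σ√T = 0.52·√0.5 = 0.3677
d₁ = [ln(400/360) + (0.081 + 0.52²/2)·0.5] / 0.3677 = [0.1054 + 0.1081] / 0.3677 = 0.5805 ⇒ 0.58
d₂ = d₁ − σ√T = 0.5805 − 0.3677 = 0.2128 ⇒ 0.21
exp(−rT) = exp(−0.081·0.5) = 0.9603
N(−d₂) = N(-0.21) = 0.4168;  N(−d₁) = N(-0.58) = 0.2810
P = 360·0.9603·0.4168 − 400·0.2810 = 144.0911 − 112.4000 = 31.6911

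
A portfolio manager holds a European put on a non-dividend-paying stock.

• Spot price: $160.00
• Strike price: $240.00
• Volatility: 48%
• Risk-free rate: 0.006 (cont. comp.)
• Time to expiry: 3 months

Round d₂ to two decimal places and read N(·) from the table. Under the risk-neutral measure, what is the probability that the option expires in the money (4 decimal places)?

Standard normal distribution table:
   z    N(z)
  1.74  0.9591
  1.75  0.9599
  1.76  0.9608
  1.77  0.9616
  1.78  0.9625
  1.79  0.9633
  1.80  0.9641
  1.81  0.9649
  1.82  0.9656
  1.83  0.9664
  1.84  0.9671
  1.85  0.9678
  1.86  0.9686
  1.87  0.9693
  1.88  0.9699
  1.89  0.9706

0.9641

σ√T = 0.48 × 0.5000 = 0.2400
d₁ = [ln(160/240) + (0.006 + ½·0.48²)·0.25] / (σ√T) = (-0.4055 + 0.0303) / 0.2400 = -1.5632 ≈ -1.56
d₂ = -1.5632 − 0.2400 = -1.8032 ≈ -1.80
Pr(exercise) under Q = N(−d₂) = N(1.80) = 0.9641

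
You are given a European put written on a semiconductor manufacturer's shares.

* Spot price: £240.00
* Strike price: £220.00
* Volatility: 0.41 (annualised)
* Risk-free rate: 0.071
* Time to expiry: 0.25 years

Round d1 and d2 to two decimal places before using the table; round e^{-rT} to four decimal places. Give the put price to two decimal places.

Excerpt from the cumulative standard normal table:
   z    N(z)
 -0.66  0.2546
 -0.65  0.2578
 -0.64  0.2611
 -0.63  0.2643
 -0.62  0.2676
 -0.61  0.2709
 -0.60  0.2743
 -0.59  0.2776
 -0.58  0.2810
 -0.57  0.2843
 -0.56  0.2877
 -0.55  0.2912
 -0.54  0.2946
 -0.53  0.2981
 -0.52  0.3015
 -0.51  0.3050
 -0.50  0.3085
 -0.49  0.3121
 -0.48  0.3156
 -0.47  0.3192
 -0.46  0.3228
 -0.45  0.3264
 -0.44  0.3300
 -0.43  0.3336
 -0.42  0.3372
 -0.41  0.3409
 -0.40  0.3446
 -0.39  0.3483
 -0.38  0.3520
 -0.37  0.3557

σ√T = 0.41·√0.25 = 0.2050
ln(S/K) + (r + σ²/2)T = ln(240/220) + (0.071 + 0.41²/2)·0.25 = 0.0870 + 0.0388 = 0.1258
d₁ = 0.1258 / 0.2050 = 0.6135 ≈ 0.61
d₂ = d₁ − σ√T = 0.6135 − 0.2050 = 0.4085 ≈ 0.41
e^(−rT) = e^(−0.071·0.25) = 0.9824
N(−d₂) = N(-0.41) = 0.3409;  N(−d₁) = N(-0.61) = 0.2709
P = 220·0.9824·0.3409 − 240·0.2709 = 73.6780 − 65.0160 = 8.6620

£8.66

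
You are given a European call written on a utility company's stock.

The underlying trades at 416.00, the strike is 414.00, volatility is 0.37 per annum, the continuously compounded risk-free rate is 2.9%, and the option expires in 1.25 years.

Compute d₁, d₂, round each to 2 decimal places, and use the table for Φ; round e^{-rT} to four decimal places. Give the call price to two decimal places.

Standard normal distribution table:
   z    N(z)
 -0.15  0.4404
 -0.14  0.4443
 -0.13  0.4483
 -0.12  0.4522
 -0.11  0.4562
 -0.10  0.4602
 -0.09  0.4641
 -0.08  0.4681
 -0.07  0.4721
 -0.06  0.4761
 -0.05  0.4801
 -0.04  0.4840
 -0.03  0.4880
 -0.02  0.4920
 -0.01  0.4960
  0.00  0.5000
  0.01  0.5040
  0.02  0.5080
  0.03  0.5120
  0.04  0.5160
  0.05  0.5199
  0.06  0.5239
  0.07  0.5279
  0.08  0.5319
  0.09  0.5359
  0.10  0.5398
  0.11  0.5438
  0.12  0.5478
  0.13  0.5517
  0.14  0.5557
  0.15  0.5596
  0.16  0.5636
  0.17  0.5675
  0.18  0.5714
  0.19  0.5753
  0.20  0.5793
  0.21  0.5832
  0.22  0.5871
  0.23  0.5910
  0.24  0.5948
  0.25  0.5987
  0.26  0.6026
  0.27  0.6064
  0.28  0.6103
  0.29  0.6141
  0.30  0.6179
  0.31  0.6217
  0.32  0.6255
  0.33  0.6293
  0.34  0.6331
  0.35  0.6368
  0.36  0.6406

σ√T = 0.37·√1.25 = 0.4137
d₁ = [ln(416/414) + (0.029 + 0.37²/2)·1.25] / 0.4137 = [0.0048 + 0.1218] / 0.4137 = 0.3061 → 0.31
d₂ = d₁ − σ√T = 0.3061 − 0.4137 = -0.1076 → -0.11
e^(−rT) = e^(−0.029·1.25) = 0.9644
N(d₁) = N(0.31) = 0.6217;  N(d₂) = N(-0.11) = 0.4562
C = 416·0.6217 − 414·0.9644·0.4562 = 258.6272 − 182.1431 = 76.4841

76.48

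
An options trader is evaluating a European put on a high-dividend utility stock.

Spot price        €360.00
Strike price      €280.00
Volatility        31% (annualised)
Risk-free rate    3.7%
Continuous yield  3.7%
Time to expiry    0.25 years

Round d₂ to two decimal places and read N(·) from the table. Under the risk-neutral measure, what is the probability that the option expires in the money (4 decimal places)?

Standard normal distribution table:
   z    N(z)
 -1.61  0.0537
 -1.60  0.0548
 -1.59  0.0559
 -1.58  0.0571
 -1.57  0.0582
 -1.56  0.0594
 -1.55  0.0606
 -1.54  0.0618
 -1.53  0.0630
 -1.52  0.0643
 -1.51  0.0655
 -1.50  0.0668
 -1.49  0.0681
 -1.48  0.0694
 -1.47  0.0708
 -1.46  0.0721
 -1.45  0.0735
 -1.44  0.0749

0.0618

σ√T = 0.31·√0.25 = 0.1550
d₁ = [ln(360/280) + (0.037 − 0.037 + 0.31²/2)·0.25] / 0.1550 = [0.2513 + 0.0120] / 0.1550 = 1.6989 ≈ 1.70
d₂ = d₁ − σ√T = 1.6989 − 0.1550 = 1.5439 ≈ 1.54
Pr(exercise) under Q = N(−d₂) = N(-1.54) = 0.0618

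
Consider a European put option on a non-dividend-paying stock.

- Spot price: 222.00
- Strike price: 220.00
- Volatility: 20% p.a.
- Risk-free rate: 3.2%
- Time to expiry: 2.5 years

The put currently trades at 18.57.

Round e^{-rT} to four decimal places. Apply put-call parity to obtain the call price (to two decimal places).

exp(−rT) = exp(−0.032·2.5) = 0.9231
Put-call parity: C − P = S − K·e^(−rT) = 222 − 220·0.9231 = 222 − 203.0820 = 18.9180
C = P + (C − P) = 18.57 + (18.9180) = 37.4880

37.49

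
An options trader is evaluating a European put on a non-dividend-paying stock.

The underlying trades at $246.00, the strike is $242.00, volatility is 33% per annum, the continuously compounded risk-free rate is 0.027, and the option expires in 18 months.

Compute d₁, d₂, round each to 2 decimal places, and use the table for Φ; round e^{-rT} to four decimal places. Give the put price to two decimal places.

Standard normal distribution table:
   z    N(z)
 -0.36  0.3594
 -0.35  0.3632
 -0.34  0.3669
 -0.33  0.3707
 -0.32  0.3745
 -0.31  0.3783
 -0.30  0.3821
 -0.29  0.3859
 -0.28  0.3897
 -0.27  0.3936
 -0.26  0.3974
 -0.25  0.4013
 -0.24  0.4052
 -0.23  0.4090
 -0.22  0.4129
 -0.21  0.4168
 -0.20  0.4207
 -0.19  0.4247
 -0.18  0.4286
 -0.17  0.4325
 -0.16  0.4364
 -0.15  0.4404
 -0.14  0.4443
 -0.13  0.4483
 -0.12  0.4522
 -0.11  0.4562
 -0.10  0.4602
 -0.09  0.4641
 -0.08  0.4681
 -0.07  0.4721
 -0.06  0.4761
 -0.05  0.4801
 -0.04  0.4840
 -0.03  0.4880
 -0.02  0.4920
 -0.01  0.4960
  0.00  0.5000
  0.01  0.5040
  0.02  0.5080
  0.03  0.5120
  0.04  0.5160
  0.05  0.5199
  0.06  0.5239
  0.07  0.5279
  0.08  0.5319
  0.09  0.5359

σ√T = 0.33 × 1.2247 = 0.4042
d₁ = [ln(246/242) + (0.027 + 0.33²/2)·1.5] / 0.4042 = [0.0164 + 0.1222] / 0.4042 = 0.3429 → 0.34
d₂ = d₁ − σ√T = 0.3429 − 0.4042 = -0.0613 → -0.06
exp(−rT) = exp(−0.027·1.5) = 0.9603
N(−d₂) = N(0.06) = 0.5239;  N(−d₁) = N(-0.34) = 0.3669
P = 242·0.9603·0.5239 − 246·0.3669 = 121.7505 − 90.2574 = 31.4931

$31.49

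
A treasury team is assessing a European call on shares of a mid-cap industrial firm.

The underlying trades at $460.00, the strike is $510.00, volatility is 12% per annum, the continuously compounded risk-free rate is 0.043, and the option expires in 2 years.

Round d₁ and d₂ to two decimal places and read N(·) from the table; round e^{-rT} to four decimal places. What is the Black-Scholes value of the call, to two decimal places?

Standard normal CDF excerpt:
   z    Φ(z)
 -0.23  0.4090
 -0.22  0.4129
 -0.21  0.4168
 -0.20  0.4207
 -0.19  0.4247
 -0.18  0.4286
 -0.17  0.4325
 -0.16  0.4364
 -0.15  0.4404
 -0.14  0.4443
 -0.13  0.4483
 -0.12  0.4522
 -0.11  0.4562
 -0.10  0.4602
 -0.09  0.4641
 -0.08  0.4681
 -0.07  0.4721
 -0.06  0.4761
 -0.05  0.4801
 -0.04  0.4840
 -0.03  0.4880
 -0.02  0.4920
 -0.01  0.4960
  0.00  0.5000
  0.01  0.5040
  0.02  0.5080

σ√T = 0.12 × 1.4142 = 0.1697
d₁ = [ln(460/510) + (0.043 + ½·0.12²)·2] / (σ√T) = (-0.1032 + 0.1004) / 0.1697 = -0.0164 which rounds to -0.02
d₂ = -0.0164 − 0.1697 = -0.1861 which rounds to -0.19
e^(−rT) = e^(−0.043·2) = 0.9176
N(d₁) = N(-0.02) = 0.4920;  N(d₂) = N(-0.19) = 0.4247
C = 460·0.4920 − 510·0.9176·0.4247 = 226.3200 − 198.7494 = 27.5706

$27.57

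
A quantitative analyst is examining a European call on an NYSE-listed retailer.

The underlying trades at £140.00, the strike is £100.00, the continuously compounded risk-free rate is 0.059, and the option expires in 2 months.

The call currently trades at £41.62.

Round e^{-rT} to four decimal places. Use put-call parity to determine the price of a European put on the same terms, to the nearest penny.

e^(−rT) = e^(−0.059·0.1667) = 0.9902
Put-call parity: C − P = S − K·e^(−rT) = 140 − 100·0.9902 = 140 − 99.0200 = 40.9800
P = C − (C − P) = 41.62 − (40.9800) = 0.6400

£0.64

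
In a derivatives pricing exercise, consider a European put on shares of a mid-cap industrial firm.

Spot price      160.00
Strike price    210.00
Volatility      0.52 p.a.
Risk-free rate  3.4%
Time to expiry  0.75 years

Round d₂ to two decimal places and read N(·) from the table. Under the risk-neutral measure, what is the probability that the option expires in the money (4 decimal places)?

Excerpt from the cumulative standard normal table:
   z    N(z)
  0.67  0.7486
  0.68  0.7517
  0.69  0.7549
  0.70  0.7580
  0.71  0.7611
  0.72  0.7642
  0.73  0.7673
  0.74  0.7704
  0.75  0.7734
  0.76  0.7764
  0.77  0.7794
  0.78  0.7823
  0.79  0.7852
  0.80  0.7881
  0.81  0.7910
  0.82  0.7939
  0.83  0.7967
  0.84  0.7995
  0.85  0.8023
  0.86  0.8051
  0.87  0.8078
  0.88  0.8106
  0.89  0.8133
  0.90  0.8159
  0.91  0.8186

σ√T = 0.52 × 0.8660 = 0.4503
d₁ = [ln(160/210) + (0.034 + 0.52²/2)·0.75] / 0.4503 = [-0.2719 + 0.1269] / 0.4503 = -0.3221 which rounds to -0.32
d₂ = d₁ − σ√T = -0.3221 − 0.4503 = -0.7724 which rounds to -0.77
Risk-neutral Pr[S_T < K] = N(−d₂) = N(0.77) = 0.7794

0.7794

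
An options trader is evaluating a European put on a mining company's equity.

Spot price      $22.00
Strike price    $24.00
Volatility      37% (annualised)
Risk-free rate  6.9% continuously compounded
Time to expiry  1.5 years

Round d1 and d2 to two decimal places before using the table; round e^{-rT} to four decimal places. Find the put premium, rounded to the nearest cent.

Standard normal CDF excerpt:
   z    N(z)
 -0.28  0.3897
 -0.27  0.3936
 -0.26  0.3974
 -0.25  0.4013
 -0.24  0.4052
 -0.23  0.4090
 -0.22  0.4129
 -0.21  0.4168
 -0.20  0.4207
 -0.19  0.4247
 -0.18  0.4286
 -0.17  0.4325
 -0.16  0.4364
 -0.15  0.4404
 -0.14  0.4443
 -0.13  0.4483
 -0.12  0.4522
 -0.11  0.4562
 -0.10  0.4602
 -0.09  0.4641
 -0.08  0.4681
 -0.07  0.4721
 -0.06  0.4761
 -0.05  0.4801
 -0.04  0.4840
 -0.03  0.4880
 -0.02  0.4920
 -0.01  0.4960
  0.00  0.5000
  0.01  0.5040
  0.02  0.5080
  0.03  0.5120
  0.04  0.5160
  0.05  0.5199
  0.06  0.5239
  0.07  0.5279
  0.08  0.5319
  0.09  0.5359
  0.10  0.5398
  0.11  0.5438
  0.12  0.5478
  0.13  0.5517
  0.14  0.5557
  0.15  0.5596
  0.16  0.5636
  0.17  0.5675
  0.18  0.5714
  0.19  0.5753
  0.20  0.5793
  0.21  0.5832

$3.71

σ√T = 0.37 × 1.2247 = 0.4532
d₁ = [ln(22/24) + (0.069 + ½·0.37²)·1.5] / (σ√T) = (-0.0870 + 0.2062) / 0.4532 = 0.2630 ⇒ 0.26
d₂ = 0.2630 − 0.4532 = -0.1902 ⇒ -0.19
e^(−rT) = e^(−0.069·1.5) = 0.9017
N(−d₂) = N(0.19) = 0.5753;  N(−d₁) = N(-0.26) = 0.3974
P = 24·0.9017·0.5753 − 22·0.3974 = 12.4500 − 8.7428 = 3.7072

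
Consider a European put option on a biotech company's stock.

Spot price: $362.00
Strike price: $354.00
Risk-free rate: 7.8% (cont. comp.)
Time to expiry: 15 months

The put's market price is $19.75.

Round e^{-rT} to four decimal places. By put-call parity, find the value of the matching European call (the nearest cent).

$60.64

exp(−rT) = exp(−0.078·1.25) = 0.9071
Put-call parity: C − P = S − K·e^(−rT) = 362 − 354·0.9071 = 362 − 321.1134 = 40.8866
C = P + (C − P) = 19.75 + (40.8866) = 60.6366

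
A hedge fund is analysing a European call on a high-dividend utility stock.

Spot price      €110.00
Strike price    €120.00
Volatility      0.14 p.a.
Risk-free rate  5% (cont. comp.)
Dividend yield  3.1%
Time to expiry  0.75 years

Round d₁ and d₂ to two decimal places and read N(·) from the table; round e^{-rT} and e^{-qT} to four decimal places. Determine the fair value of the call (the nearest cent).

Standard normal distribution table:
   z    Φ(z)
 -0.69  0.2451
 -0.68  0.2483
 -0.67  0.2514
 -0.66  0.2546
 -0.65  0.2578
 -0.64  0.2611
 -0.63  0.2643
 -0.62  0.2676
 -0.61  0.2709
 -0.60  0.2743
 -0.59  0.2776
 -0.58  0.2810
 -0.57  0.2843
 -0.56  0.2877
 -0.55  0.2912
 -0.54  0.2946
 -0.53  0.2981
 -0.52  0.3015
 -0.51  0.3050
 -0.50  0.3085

€2.23

σ√T = 0.14 × 0.8660 = 0.1212
d₁ = [ln(110/120) + (0.05 − 0.031 + 0.14²/2)·0.75] / 0.1212 = [-0.0870 + 0.0216] / 0.1212 = -0.5395 → -0.54
d₂ = d₁ − σ√T = -0.5395 − 0.1212 = -0.6607 → -0.66
e^(−qT) = e^(−0.031·0.75) = 0.9770;  e^(−rT) = e^(−0.05·0.75) = 0.9632
N(d₁) = N(-0.54) = 0.2946;  N(d₂) = N(-0.66) = 0.2546
C = 110·0.9770·0.2946 − 120·0.9632·0.2546 = 31.6607 − 29.4277 = 2.2330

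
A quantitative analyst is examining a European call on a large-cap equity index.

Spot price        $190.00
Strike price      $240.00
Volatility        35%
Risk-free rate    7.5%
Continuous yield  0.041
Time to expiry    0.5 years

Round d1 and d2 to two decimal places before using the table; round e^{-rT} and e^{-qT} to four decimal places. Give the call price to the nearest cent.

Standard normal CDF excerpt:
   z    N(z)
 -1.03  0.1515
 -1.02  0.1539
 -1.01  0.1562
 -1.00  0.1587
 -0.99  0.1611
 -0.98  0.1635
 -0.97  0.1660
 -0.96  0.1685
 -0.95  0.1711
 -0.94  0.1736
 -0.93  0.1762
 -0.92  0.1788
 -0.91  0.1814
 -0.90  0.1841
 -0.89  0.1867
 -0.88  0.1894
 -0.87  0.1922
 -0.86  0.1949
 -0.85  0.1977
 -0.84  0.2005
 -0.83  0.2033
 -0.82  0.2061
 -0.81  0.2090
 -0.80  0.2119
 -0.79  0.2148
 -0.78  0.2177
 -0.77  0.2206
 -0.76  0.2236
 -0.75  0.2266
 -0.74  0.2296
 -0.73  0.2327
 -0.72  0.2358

$5.49

σ√T = 0.35 × 0.7071 = 0.2475
ln(S/K) + (r − q + σ²/2)T = ln(190/240) + (0.075 − 0.041 + 0.35²/2)·0.5 = -0.2336 + 0.0476 = -0.1860
d₁ = -0.1860 / 0.2475 = -0.7515 ≈ -0.75
d₂ = d₁ − σ√T = -0.7515 − 0.2475 = -0.9990 ≈ -1.00
exp(−qT) = exp(−0.041·0.5) = 0.9797;  exp(−rT) = exp(−0.075·0.5) = 0.9632
N(d₁) = N(-0.75) = 0.2266;  N(d₂) = N(-1.00) = 0.1587
C = 190·0.9797·0.2266 − 240·0.9632·0.1587 = 42.1800 − 36.6864 = 5.4936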